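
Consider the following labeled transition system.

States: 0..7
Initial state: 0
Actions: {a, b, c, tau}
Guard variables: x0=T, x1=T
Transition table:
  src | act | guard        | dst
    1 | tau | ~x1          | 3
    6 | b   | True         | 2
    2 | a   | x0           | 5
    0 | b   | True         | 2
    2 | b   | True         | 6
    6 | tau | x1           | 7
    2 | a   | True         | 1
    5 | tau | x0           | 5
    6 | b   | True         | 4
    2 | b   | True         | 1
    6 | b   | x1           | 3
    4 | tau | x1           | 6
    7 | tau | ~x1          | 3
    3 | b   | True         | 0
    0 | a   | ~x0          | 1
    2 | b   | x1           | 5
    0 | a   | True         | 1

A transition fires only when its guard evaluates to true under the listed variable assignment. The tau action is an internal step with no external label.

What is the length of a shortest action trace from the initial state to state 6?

Layered search for 6:
  depth 0: {0}
  depth 1: {1,2}
  depth 2: {5,6}
6 enters at depth 2; path b·b

Answer: 2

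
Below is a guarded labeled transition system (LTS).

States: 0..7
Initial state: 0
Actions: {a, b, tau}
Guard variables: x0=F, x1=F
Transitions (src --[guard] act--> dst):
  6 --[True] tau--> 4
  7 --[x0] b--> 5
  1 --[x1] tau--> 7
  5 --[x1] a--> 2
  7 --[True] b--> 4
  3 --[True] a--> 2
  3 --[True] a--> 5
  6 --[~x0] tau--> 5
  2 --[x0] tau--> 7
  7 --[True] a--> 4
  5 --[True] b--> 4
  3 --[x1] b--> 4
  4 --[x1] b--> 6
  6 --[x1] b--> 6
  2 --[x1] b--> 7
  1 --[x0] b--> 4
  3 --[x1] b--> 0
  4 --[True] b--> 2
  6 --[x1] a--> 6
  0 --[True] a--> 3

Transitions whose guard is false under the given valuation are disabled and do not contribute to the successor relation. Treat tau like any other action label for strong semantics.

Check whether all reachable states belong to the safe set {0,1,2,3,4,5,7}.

Inv-set: {0,1,2,3,4,5,7}
Reachable = {0,2,3,4,5}
  0: safe
  2: safe
  3: safe
  4: safe
  5: safe

Answer: INVARIANT HOLDS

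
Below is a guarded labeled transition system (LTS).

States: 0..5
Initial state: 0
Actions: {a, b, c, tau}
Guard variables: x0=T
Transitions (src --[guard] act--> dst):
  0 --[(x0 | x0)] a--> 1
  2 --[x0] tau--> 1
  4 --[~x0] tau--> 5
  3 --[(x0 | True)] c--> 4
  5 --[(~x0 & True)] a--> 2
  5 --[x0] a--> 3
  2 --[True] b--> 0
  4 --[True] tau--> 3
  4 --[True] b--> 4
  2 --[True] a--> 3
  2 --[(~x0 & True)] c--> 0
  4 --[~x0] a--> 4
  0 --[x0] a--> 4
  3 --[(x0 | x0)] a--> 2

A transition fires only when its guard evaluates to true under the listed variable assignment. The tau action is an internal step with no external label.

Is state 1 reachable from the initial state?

Answer: REACHABLE

Trace:
Guard filter leaves 10 enabled edge(s).
depth 0: {0}
depth 1: {1,4}  cumulative {0,1,4}
depth 2: {3}  cumulative {0,1,3,4}
depth 3: {2}  cumulative {0,1,2,3,4}
R = {0,1,2,3,4}
Path to 1: a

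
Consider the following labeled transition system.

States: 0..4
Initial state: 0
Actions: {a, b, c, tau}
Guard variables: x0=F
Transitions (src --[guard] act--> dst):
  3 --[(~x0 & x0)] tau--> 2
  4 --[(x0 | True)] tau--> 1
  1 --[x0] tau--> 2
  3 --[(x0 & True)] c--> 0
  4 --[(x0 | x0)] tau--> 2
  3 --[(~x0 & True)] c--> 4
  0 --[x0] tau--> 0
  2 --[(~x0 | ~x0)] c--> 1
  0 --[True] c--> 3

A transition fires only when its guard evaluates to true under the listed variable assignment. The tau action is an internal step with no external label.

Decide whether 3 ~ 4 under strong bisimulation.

Bisimulation quotient by refinement:
  P[0] = {{0,1,2,3,4}}
  P[1] = {{0,2,3},{1},{4}}
  P[2] = {{0},{1},{2},{3},{4}}
stable after 3 split(s): 5 block(s)
3∈{3}, 4∈{4}

Answer: NOT BISIMILAR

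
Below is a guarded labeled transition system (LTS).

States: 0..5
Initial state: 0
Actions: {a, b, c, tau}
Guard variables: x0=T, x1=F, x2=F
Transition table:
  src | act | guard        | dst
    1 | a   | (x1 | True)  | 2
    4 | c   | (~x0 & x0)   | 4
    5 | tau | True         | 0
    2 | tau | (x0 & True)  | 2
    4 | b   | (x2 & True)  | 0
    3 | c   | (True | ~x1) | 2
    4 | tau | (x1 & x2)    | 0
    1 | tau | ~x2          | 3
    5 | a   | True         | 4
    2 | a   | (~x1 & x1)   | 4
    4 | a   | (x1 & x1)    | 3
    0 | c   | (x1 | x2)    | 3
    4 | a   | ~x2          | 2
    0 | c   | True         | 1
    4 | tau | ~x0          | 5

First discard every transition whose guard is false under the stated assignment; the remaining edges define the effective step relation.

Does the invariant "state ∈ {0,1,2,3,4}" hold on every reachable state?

Allowed set {0,1,2,3,4}
R = {0,1,2,3}
  0: ✓
  1: ✓
  2: ✓
  3: ✓

Answer: INVARIANT HOLDS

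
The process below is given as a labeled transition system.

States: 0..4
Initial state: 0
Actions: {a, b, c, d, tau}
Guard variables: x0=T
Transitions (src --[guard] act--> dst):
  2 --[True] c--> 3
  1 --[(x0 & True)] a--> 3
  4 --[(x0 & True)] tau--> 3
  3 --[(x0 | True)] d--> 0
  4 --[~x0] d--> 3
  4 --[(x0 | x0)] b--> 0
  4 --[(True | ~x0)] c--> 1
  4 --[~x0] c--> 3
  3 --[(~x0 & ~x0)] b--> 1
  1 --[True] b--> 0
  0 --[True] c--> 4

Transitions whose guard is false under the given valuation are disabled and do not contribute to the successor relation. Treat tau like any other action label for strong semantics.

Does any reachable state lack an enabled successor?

Answer: DEADLOCK-FREE

Analysis:
R = {0,1,3,4}
  0: c→4  [1 out]
  1: a→3  b→0  [2 out]
  3: d→0  [1 out]
  4: b→0  c→1  tau→3  [3 out]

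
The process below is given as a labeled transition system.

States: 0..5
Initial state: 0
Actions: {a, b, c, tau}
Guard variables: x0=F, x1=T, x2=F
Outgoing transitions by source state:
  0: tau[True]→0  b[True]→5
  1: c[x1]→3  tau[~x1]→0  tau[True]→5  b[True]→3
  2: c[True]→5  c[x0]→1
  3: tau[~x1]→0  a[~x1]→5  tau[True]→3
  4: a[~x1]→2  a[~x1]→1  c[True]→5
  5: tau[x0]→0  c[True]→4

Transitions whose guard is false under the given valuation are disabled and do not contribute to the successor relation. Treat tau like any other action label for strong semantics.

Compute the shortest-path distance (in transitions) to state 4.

Answer: 2

Trace:
Breadth-first toward 4:
  L0 = {0}
  L1 = {5}
  L2 = {4}
depth(4)=2, e.g. b·c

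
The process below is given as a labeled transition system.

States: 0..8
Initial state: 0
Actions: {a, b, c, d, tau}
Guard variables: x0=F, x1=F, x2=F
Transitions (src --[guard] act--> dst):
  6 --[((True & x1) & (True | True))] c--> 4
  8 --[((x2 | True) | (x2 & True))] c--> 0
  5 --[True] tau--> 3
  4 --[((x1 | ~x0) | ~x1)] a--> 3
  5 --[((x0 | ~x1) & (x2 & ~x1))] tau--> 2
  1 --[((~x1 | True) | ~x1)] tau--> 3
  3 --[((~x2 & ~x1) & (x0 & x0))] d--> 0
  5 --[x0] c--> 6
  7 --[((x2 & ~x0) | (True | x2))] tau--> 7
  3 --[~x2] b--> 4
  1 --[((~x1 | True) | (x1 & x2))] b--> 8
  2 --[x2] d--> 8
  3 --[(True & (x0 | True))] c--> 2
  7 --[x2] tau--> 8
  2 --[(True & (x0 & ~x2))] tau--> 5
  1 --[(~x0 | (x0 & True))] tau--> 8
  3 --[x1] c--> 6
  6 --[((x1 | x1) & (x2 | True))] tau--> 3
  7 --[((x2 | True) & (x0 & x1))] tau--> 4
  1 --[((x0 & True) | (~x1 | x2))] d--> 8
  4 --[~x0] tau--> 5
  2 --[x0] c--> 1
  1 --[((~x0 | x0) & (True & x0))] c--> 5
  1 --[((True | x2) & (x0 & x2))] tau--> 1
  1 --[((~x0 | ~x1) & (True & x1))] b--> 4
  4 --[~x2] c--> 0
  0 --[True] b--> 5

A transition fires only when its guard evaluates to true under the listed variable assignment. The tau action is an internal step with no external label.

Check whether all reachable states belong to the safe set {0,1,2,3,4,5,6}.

Answer: INVARIANT HOLDS

Analysis:
Inv-set: {0,1,2,3,4,5,6}
R = {0,2,3,4,5}
  0: ✓
  2: ✓
  3: ✓
  4: ✓
  5: ✓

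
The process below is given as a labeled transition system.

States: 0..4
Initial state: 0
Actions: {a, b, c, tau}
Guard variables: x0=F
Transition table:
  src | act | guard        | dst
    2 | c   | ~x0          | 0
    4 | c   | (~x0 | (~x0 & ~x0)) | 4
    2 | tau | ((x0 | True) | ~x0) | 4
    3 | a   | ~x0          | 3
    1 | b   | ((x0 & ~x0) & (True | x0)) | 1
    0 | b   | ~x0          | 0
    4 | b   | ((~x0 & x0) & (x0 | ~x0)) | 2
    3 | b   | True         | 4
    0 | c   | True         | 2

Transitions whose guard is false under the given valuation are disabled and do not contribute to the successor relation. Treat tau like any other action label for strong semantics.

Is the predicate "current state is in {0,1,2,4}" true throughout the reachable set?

Answer: INVARIANT HOLDS

Working:
Inv-set: {0,1,2,4}
Reach set: {0,2,4}
  0: ✓
  2: ✓
  4: ✓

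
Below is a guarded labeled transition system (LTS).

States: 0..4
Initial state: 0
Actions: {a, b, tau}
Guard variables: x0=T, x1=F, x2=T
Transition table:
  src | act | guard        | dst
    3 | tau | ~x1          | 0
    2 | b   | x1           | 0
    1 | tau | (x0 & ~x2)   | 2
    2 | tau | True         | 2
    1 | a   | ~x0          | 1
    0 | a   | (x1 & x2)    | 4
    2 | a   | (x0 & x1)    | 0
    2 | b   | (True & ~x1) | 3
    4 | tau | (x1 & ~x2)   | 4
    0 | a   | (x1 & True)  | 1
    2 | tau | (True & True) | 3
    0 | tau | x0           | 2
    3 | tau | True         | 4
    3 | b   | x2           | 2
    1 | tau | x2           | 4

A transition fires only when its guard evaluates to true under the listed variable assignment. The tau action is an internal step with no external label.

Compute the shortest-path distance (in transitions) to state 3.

Answer: 2

Analysis:
Layered search for 3:
  L0 = {0}
  L1 = {2}
  L2 = {3}
3 enters at depth 2; path tau·b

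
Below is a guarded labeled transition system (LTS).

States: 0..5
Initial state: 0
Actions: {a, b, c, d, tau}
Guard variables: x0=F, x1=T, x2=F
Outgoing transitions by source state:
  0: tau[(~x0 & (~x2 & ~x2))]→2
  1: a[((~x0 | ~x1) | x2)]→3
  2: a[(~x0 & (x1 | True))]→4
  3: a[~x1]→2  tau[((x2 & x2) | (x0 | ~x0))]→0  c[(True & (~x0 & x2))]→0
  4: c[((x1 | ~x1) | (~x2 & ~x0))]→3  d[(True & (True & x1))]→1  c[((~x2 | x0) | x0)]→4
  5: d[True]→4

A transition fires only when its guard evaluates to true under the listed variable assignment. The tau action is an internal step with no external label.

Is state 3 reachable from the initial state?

Guard filter leaves 8 enabled edge(s).
Layer 0: {0}
Layer 1: {2}  cumulative {0,2}
Layer 2: {4}  cumulative {0,2,4}
Layer 3: {1,3}  cumulative {0,1,2,3,4}
Reach set: {0,1,2,3,4}
Path to 3: tau·a·c

Answer: REACHABLE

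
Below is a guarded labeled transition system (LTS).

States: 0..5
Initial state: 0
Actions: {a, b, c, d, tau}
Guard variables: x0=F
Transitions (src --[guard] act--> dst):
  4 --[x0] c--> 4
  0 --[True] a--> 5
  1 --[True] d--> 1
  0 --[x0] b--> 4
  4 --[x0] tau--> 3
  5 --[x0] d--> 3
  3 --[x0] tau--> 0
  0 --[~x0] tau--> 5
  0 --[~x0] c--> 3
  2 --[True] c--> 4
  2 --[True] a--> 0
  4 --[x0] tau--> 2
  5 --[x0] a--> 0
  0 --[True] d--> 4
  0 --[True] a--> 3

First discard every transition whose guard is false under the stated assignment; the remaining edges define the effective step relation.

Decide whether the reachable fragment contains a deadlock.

Answer: DEADLOCK at state 3

Analysis:
Reach set: {0,3,4,5}
  0: a→3  a→5  c→3  d→4  tau→5  [5 out]
  3: ∅  [deadlock]
  4: ∅  [deadlock]
  5: ∅  [deadlock]
Path to 3: a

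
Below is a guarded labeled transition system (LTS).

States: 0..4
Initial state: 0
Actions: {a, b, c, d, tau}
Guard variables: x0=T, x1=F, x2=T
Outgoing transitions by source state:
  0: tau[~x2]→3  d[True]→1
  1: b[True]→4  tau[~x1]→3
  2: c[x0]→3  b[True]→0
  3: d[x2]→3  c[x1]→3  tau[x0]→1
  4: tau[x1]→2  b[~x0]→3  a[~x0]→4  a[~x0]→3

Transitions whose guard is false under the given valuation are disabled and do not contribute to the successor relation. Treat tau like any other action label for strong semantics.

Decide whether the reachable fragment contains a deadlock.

Answer: DEADLOCK at state 4

Analysis:
Reachable = {0,1,3,4}
  0: d→1  [1 exit(s)]
  1: b→4  tau→3  [2 exit(s)]
  3: d→3  tau→1  [2 exit(s)]
  4: ∅  [STUCK]
trace reaching 4: d·b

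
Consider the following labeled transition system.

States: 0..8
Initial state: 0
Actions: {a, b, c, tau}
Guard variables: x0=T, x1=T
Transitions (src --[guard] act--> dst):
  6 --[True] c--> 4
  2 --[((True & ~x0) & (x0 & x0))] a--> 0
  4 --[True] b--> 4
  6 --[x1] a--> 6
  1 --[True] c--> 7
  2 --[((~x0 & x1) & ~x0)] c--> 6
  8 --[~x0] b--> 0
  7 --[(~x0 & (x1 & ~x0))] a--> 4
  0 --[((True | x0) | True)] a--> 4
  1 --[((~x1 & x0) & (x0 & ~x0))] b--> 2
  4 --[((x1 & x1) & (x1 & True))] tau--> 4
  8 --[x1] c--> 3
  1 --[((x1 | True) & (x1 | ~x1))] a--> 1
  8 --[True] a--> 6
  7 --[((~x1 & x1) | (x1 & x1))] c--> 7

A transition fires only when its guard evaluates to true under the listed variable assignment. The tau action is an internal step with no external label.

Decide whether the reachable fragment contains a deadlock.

Answer: DEADLOCK-FREE

Working:
Reachable = {0,4}
  0: a→4  [1 exit(s)]
  4: b→4  tau→4  [2 exit(s)]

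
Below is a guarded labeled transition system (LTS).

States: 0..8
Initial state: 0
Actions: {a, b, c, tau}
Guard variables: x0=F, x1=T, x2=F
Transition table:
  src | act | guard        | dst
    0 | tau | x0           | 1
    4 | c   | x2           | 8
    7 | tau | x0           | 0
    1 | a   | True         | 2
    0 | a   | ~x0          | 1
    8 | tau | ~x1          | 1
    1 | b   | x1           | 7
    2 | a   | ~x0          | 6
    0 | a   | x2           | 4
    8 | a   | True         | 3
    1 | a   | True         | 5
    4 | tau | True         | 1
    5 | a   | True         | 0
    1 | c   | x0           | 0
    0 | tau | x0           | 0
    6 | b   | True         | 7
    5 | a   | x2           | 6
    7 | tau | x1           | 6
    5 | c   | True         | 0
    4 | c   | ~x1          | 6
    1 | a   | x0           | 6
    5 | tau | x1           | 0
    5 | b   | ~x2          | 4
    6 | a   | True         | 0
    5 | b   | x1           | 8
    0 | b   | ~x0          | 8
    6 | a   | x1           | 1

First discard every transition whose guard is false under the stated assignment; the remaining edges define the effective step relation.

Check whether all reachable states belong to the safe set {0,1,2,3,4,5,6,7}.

Answer: INVARIANT VIOLATED at state 8

Working:
Inv-set: {0,1,2,3,4,5,6,7}
Reach set: {0,1,2,3,4,5,6,7,8}
  0: ok
  1: ok
  2: ok
  3: ok
  4: ok
  5: ok
  6: ok
  7: ok
  8: outside
witness against invariant: b → 8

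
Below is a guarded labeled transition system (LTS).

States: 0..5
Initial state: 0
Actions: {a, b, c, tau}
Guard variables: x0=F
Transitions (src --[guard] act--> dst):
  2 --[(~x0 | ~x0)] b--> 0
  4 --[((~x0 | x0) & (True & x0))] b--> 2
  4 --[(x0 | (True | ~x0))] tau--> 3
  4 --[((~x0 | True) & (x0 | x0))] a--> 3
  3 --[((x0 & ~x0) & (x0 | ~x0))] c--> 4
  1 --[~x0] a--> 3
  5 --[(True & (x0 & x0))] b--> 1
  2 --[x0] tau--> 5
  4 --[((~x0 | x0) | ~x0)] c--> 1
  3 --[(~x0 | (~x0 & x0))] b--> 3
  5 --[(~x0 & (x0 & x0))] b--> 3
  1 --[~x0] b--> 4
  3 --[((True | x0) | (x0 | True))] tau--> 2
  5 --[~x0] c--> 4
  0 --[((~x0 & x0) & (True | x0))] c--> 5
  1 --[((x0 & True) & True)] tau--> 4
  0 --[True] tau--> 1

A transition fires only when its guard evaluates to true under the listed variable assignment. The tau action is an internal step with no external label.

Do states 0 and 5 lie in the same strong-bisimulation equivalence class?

Refine partition for ~:
  π0 = {{0,1,2,3,4,5}}
  π1 = {{0},{1},{2},{3},{4},{5}}
stable after 2 split(s): 6 block(s)
[0]={0}  [5]={5}

Answer: NOT BISIMILAR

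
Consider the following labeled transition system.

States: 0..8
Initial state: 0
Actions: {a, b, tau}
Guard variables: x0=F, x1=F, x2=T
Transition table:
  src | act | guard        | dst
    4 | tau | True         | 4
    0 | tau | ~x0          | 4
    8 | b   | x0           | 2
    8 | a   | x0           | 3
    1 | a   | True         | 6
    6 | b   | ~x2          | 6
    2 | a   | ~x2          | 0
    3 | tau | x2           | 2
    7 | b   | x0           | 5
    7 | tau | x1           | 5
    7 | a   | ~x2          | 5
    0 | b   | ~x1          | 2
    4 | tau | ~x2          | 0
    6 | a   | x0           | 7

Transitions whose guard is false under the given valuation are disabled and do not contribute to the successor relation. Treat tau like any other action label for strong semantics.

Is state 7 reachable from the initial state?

Answer: UNREACHABLE

Analysis:
Guard filter leaves 5 enabled edge(s).
depth 0: {0}
depth 1: {2,4}  total {0,2,4}
Reachable = {0,2,4}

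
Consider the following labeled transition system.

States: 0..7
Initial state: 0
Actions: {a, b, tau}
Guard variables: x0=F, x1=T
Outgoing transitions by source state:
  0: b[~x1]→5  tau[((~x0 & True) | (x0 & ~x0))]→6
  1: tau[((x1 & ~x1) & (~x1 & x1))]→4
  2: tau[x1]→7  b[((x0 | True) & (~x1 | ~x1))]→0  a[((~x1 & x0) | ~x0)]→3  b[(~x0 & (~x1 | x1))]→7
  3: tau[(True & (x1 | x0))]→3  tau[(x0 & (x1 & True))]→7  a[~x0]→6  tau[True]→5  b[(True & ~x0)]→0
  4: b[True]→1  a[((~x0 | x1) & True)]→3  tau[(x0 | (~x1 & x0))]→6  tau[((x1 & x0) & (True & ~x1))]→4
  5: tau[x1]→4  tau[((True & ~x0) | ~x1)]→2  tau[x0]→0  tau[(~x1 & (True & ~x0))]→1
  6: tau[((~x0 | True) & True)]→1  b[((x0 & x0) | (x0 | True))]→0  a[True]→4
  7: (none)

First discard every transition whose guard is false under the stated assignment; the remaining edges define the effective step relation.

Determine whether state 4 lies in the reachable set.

Answer: REACHABLE

Trace:
After dropping false guards: 15 live edges.
Layer 0: {0}
Layer 1: {6}  cumulative {0,6}
Layer 2: {1,4}  cumulative {0,1,4,6}
Layer 3: {3}  cumulative {0,1,3,4,6}
Layer 4: {5}  cumulative {0,1,3,4,5,6}
Layer 5: {2}  cumulative {0,1,2,3,4,5,6}
Layer 6: {7}  cumulative {0,1,2,3,4,5,6,7}
Reach set: {0,1,2,3,4,5,6,7}
trace reaching 4: tau·a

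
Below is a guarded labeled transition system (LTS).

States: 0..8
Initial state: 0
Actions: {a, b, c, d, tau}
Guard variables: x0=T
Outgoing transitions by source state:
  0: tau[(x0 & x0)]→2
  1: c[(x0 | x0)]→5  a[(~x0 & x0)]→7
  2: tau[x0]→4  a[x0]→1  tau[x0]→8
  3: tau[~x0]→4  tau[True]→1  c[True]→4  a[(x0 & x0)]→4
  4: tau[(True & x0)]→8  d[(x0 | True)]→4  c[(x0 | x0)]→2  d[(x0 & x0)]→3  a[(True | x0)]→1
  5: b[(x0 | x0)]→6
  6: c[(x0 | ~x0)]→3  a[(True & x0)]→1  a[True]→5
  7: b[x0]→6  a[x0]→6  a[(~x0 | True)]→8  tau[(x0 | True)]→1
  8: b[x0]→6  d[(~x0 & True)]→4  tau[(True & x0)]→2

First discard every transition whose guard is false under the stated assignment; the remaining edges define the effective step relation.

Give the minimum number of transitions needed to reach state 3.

Layered search for 3:
  L0 = {0}
  L1 = {2}
  L2 = {1,4,8}
  L3 = {3,5,6}
first hit 3 at d=3 via tau·tau·d

Answer: 3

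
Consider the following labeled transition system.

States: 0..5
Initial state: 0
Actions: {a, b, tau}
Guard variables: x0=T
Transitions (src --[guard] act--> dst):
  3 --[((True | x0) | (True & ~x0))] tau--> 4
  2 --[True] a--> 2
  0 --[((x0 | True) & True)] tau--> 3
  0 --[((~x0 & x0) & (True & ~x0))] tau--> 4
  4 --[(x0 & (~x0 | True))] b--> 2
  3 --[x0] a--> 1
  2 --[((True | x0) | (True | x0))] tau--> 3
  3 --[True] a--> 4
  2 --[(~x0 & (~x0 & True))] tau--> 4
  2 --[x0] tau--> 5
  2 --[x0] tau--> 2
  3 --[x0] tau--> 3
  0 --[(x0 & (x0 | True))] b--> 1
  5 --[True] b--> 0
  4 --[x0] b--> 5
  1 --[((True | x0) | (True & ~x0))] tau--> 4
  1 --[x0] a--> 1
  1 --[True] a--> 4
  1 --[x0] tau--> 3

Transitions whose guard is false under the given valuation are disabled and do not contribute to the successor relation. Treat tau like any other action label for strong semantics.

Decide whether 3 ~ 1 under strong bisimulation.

Answer: BISIMILAR

Analysis:
Refine partition for ~:
  π0 = {{0,1,2,3,4,5}}
  π1 = {{0},{1,2,3},{4,5}}
  π2 = {{0},{1,3},{2},{4},{5}}
5 equivalence class(es) (converged in 3)
[3]={1,3}  [1]={1,3}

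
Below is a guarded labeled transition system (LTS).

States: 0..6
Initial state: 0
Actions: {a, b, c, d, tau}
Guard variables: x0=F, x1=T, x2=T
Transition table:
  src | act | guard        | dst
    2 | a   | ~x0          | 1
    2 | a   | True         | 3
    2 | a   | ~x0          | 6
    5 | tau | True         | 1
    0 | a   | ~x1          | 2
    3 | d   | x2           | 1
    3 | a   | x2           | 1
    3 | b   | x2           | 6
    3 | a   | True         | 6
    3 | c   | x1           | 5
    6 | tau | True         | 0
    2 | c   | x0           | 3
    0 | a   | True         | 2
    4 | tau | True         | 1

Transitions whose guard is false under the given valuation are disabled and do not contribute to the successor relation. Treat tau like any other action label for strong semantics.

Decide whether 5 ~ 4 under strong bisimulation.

Answer: BISIMILAR

Analysis:
Compute ~ classes (split until stable):
  π0 = {{0,1,2,3,4,5,6}}
  π1 = {{0,2},{1},{3},{4,5,6}}
  π2 = {{0},{1},{2},{3},{4,5},{6}}
Fixed point at round 3; 6 class(es).
class of 5: {4,5}; class of 4: {4,5}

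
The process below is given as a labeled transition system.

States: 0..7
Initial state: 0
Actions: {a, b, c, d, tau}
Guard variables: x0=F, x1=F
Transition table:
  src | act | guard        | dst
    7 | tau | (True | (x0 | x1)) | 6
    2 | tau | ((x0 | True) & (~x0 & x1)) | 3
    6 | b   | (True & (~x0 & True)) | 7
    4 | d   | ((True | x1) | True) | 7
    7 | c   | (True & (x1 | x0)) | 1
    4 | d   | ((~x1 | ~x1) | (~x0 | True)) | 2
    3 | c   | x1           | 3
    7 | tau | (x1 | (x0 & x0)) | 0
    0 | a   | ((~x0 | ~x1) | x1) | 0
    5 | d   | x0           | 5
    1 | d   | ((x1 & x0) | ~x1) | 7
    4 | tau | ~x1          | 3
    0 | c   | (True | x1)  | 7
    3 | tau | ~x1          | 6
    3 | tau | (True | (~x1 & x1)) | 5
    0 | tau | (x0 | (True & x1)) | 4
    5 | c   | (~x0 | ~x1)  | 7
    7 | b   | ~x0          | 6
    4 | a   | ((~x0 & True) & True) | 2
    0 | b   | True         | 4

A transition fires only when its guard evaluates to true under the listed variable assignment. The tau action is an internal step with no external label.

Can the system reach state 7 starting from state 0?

After dropping false guards: 14 live edges.
Layer 0: {0}
Layer 1: {4,7}  total {0,4,7}
Layer 2: {2,3,6}  total {0,2,3,4,6,7}
Layer 3: {5}  total {0,2,3,4,5,6,7}
Reach set: {0,2,3,4,5,6,7}
trace reaching 7: c

Answer: REACHABLE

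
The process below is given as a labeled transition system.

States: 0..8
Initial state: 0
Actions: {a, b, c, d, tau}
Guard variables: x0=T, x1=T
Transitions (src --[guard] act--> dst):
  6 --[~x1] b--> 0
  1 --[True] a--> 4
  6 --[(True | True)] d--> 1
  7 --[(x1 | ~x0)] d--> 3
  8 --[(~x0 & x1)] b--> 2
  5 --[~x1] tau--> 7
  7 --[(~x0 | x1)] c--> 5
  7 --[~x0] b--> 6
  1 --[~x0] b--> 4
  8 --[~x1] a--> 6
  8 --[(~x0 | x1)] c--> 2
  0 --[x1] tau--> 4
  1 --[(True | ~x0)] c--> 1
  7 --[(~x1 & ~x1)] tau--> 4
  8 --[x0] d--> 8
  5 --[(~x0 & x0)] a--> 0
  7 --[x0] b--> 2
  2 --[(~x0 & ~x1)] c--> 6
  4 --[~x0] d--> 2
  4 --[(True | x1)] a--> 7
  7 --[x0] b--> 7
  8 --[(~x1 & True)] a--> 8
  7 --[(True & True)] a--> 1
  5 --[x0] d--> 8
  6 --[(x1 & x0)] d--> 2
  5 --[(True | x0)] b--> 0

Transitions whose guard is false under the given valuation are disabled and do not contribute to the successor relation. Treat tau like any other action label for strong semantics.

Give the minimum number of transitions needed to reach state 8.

Breadth-first toward 8:
  Layer 0: {0}
  Layer 1: {4}
  Layer 2: {7}
  Layer 3: {1,2,3,5}
  Layer 4: {8}
depth(8)=4, e.g. tau·a·c·d

Answer: 4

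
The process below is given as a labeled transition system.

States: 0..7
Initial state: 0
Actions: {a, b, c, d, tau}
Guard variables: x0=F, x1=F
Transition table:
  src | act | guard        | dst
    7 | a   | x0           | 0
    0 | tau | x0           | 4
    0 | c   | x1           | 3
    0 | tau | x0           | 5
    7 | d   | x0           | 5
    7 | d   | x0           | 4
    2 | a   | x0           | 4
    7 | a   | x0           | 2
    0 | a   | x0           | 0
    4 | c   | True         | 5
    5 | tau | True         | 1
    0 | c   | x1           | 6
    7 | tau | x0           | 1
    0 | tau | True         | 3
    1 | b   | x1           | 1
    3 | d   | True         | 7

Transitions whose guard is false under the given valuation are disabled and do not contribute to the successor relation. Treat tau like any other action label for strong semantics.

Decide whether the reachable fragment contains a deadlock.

Reachable = {0,3,7}
  0: tau→3  [1 exit(s)]
  3: d→7  [1 exit(s)]
  7: ∅  [STUCK]
trace reaching 7: tau·d

Answer: DEADLOCK at state 7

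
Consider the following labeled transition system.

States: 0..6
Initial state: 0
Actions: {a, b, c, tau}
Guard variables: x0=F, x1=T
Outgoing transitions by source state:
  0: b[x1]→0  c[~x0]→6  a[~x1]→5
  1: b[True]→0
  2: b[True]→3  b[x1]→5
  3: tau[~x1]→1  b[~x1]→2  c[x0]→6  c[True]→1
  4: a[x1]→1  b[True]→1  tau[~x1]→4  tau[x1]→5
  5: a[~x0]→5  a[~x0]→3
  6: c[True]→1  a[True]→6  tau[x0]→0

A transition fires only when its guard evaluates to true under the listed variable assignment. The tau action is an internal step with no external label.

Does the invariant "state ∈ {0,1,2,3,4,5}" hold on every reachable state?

Answer: INVARIANT VIOLATED at state 6

Trace:
Inv-set: {0,1,2,3,4,5}
R = {0,1,6}
  0: ✓
  1: ✓
  6: ✗ unsafe
counterexample path to 6: c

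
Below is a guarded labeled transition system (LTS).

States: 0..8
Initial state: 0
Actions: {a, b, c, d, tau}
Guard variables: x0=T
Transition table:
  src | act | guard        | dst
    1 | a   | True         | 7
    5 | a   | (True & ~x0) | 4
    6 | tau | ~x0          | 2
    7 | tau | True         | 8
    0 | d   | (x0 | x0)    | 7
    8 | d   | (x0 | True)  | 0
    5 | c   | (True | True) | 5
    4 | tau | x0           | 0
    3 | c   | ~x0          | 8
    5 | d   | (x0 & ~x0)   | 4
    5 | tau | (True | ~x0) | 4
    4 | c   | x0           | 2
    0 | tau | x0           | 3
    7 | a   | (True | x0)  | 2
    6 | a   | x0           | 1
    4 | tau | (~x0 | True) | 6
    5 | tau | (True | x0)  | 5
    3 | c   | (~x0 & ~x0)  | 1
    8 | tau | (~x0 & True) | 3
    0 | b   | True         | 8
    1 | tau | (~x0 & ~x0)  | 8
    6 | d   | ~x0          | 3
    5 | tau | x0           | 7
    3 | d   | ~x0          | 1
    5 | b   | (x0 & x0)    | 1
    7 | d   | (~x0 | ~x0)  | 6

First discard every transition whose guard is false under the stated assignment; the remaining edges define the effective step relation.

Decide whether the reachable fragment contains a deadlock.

Answer: DEADLOCK at state 2

Working:
Reach set: {0,2,3,7,8}
  0: b→8  d→7  tau→3  [3 exit(s)]
  2: ∅  [no exit]
  3: ∅  [no exit]
  7: a→2  tau→8  [2 exit(s)]
  8: d→0  [1 exit(s)]
trace reaching 2: d·a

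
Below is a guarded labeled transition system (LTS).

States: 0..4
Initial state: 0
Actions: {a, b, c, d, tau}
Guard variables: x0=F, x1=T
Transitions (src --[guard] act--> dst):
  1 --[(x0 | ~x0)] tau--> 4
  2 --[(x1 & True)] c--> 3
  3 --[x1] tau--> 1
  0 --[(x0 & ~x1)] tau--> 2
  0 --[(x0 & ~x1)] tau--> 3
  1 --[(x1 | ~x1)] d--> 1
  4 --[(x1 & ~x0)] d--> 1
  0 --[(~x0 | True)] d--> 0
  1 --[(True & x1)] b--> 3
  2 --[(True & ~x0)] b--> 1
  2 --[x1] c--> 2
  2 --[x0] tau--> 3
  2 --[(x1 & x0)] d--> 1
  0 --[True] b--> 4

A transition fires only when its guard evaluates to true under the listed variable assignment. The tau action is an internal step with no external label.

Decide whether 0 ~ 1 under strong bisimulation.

Refine partition for ~:
  round 0: {{0,1,2,3,4}}
  round 1: {{0},{1},{2},{3},{4}}
stable after 2 split(s): 5 block(s)
[0]={0}  [1]={1}

Answer: NOT BISIMILAR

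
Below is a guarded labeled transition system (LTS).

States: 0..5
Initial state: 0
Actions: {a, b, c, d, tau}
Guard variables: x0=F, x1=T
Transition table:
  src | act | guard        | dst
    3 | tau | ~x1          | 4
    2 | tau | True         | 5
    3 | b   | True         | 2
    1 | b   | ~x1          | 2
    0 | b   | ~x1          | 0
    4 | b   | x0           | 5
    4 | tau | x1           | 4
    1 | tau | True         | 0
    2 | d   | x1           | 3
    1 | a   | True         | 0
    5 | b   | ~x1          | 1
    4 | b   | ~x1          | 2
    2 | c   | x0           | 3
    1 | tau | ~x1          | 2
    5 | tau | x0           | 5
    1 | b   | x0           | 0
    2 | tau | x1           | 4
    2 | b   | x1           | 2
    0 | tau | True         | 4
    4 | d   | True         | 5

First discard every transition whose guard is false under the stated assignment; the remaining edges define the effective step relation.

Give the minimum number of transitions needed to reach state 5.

Layered search for 5:
  Layer 0: {0}
  Layer 1: {4}
  Layer 2: {5}
5 enters at depth 2; path tau·d

Answer: 2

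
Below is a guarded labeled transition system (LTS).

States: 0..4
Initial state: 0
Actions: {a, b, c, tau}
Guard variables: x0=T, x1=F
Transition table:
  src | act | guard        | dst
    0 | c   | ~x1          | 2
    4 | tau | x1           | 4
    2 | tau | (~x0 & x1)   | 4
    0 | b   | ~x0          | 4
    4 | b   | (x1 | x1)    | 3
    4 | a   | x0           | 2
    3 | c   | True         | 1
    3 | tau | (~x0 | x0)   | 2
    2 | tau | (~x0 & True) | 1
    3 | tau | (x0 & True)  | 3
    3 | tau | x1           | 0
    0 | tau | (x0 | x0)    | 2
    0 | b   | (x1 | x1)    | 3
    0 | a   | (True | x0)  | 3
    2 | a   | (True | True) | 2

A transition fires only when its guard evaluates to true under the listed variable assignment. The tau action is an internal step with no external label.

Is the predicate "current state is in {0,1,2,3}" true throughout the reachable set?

Answer: INVARIANT HOLDS

Trace:
Safe = {0,1,2,3}
Reach set: {0,1,2,3}
  0: ✓
  1: ✓
  2: ✓
  3: ✓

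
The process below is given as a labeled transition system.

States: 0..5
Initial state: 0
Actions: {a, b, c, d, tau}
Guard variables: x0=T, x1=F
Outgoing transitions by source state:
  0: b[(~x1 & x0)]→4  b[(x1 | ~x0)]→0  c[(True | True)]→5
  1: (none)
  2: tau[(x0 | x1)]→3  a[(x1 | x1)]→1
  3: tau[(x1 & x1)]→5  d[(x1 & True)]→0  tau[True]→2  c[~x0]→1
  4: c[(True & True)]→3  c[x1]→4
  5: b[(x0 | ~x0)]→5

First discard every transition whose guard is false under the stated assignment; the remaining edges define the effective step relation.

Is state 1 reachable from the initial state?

Answer: UNREACHABLE

Trace:
Guard filter leaves 6 enabled edge(s).
depth 0: {0}
depth 1: {4,5}  now seen {0,4,5}
depth 2: {3}  now seen {0,3,4,5}
depth 3: {2}  now seen {0,2,3,4,5}
Reach set: {0,2,3,4,5}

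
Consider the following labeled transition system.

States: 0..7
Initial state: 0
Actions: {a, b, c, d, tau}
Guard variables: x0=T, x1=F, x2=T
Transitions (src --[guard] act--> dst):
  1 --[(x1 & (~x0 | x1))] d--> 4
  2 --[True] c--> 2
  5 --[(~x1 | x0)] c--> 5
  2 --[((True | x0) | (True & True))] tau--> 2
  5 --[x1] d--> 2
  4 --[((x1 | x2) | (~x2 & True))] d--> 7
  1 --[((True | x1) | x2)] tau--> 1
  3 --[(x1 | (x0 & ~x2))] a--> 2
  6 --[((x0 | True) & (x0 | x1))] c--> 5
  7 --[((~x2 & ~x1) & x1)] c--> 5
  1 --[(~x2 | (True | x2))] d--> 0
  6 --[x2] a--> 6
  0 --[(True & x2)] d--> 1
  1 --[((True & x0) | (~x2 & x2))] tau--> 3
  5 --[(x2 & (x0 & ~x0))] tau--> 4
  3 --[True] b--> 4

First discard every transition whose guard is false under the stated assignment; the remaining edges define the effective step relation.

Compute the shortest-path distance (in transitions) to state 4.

Answer: 3

Analysis:
Breadth-first toward 4:
  depth 0: {0}
  depth 1: {1}
  depth 2: {3}
  depth 3: {4}
4 enters at depth 3; path d·tau·b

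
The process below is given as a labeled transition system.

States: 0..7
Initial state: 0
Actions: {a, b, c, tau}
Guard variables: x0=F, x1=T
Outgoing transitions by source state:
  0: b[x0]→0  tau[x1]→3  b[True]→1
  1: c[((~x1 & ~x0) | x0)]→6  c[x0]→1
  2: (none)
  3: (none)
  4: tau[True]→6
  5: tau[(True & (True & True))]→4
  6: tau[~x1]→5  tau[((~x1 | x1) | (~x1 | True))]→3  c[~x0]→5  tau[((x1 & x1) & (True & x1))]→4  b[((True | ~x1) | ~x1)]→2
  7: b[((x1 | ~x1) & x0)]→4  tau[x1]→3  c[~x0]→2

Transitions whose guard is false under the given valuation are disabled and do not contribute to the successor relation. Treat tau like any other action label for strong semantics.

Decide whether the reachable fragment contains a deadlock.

R = {0,1,3}
  0: b→1  tau→3  [2 out]
  1: ∅  [STUCK]
  3: ∅  [STUCK]
witness 1: b

Answer: DEADLOCK at state 1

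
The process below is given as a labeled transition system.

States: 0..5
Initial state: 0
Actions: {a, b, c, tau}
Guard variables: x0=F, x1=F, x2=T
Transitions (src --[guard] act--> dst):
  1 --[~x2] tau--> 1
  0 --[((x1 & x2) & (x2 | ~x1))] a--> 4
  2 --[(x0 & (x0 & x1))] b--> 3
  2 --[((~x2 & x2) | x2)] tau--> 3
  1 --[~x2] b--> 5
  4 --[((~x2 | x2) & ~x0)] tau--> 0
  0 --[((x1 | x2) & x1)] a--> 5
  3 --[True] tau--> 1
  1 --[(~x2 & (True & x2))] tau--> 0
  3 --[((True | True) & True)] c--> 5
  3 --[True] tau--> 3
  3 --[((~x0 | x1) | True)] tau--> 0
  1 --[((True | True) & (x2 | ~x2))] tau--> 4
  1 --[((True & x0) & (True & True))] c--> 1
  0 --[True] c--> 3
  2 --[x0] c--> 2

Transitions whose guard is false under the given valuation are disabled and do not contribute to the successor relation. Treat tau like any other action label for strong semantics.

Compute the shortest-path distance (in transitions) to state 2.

Layered search for 2:
  Layer 0: {0}
  Layer 1: {3}
  Layer 2: {1,5}
  Layer 3: {4}
2 never appears.

Answer: UNREACHABLE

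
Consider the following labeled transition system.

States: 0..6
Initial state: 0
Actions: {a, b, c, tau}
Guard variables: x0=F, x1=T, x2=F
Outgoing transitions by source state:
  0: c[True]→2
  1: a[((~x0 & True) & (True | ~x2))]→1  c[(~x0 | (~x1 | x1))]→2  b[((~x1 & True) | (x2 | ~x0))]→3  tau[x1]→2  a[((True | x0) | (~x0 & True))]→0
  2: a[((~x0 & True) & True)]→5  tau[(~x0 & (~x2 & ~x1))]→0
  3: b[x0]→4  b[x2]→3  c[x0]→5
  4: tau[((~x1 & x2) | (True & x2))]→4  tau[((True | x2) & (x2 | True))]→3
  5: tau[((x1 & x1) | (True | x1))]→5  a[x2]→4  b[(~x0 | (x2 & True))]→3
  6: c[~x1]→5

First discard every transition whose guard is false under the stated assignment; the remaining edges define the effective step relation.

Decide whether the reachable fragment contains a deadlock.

Reachable = {0,2,3,5}
  0: c→2  [1 out]
  2: a→5  [1 out]
  3: ∅  [STUCK]
  5: b→3  tau→5  [2 out]
witness 3: c·a·b

Answer: DEADLOCK at state 3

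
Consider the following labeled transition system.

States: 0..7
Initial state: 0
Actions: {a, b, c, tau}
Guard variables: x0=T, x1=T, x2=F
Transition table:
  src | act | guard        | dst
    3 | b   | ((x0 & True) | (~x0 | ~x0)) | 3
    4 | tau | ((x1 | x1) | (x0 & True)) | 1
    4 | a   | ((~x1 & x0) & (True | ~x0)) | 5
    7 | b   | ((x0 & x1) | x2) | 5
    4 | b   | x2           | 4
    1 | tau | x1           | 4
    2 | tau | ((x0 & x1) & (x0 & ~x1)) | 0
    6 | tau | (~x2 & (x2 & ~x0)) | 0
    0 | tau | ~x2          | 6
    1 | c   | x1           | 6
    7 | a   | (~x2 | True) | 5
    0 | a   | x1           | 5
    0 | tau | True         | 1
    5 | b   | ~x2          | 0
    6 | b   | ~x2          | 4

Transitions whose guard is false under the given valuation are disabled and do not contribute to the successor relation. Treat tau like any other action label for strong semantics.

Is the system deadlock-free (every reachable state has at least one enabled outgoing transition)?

Answer: DEADLOCK-FREE

Working:
R = {0,1,4,5,6}
  0: a→5  tau→1  tau→6  [3 exit(s)]
  1: c→6  tau→4  [2 exit(s)]
  4: tau→1  [1 exit(s)]
  5: b→0  [1 exit(s)]
  6: b→4  [1 exit(s)]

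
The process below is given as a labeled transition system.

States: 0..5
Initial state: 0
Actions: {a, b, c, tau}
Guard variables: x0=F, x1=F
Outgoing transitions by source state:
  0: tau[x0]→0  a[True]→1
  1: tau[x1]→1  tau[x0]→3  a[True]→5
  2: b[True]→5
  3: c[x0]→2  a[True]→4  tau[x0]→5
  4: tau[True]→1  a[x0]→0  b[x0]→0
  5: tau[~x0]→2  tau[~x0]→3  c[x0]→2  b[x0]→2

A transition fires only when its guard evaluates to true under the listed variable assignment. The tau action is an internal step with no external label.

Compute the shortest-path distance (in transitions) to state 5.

BFS to 5:
  L0 = {0}
  L1 = {1}
  L2 = {5}
5 enters at depth 2; path a·a

Answer: 2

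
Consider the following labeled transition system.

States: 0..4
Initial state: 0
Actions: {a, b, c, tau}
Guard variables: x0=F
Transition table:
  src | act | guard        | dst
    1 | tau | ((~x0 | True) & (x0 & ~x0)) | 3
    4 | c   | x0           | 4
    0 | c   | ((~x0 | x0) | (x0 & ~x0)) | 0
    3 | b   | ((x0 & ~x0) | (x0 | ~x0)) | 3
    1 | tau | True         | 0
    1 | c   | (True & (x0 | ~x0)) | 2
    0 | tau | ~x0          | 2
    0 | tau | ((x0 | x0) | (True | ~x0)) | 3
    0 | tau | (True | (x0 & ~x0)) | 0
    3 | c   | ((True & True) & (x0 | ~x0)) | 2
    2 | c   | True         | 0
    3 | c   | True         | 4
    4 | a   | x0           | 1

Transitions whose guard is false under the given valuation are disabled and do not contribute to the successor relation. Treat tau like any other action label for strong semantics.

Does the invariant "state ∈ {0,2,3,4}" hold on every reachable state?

Inv-set: {0,2,3,4}
R = {0,2,3,4}
  0: safe
  2: safe
  3: safe
  4: safe

Answer: INVARIANT HOLDS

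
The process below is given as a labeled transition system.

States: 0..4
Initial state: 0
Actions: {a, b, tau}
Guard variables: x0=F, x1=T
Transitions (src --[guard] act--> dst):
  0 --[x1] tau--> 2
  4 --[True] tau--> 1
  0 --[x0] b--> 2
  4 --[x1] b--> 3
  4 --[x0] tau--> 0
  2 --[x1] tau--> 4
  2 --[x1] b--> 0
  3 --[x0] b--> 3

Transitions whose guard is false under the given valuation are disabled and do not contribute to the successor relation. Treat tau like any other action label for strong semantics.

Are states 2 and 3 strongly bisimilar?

Bisimulation quotient by refinement:
  P[0] = {{0,1,2,3,4}}
  P[1] = {{0},{1,3},{2,4}}
  P[2] = {{0},{1,3},{2},{4}}
stable after 3 split(s): 4 block(s)
[2]={2}  [3]={1,3}

Answer: NOT BISIMILAR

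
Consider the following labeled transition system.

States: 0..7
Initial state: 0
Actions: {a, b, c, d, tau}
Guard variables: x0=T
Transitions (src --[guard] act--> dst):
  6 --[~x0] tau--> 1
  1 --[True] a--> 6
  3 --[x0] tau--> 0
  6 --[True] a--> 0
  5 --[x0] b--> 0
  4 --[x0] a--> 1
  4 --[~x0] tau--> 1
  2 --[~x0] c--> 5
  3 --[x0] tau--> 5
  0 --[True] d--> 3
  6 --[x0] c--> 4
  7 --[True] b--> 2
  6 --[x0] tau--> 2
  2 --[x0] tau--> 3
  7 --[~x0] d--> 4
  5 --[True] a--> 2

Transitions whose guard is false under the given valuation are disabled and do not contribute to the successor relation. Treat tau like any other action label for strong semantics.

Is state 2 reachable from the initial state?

12 transition(s) survive guard evaluation.
L0 = {0}
L1 = {3}  now seen {0,3}
L2 = {5}  now seen {0,3,5}
L3 = {2}  now seen {0,2,3,5}
R = {0,2,3,5}
witness 2: d·tau·a

Answer: REACHABLE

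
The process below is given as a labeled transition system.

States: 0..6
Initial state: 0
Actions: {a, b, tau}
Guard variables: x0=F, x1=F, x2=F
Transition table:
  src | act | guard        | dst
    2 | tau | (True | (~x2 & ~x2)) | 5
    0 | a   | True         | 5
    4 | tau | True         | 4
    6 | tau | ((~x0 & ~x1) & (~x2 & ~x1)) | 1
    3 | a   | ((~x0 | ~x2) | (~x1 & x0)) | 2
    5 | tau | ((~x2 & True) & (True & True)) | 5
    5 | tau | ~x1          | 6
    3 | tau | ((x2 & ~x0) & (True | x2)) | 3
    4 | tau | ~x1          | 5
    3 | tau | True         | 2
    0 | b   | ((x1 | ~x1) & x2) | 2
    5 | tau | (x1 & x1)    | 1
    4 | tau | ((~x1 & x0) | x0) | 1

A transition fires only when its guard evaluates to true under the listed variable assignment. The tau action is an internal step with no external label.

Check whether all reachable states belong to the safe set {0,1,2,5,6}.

Inv-set: {0,1,2,5,6}
Reach set: {0,1,5,6}
  0: ok
  1: ok
  5: ok
  6: ok

Answer: INVARIANT HOLDS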